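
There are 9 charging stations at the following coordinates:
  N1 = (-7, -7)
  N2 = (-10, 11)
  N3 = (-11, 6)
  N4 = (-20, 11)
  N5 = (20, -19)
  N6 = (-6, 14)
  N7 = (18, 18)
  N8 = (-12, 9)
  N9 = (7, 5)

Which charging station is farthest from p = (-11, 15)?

N5

Since √ is increasing, it suffices to compare squared distances:
|pN1|² = 16 + 484 = 500
|pN2|² = 1 + 16 = 17
|pN3|² = 0 + 81 = 81
|pN4|² = 81 + 16 = 97
|pN5|² = 961 + 1156 = 2117
|pN6|² = 25 + 1 = 26
|pN7|² = 841 + 9 = 850
|pN8|² = 1 + 36 = 37
|pN9|² = 324 + 100 = 424
The largest is to N5.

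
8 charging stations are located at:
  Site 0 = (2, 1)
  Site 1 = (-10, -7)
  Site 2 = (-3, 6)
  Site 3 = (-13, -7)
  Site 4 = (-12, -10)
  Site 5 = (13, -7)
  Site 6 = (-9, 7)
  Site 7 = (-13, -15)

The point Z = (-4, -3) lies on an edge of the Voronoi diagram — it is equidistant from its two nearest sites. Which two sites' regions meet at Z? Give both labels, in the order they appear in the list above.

Squared distances from Z to each site:
d²(Z, Site 0) = (-4−2)² + (-3−1)² = 36 + 16 = 52
d²(Z, Site 1) = (-4−(-10))² + (-3−(-7))² = 36 + 16 = 52
d²(Z, Site 2) = (-4−(-3))² + (-3−6)² = 1 + 81 = 82
d²(Z, Site 3) = (-4−(-13))² + (-3−(-7))² = 81 + 16 = 97
d²(Z, Site 4) = (-4−(-12))² + (-3−(-10))² = 64 + 49 = 113
d²(Z, Site 5) = (-4−13)² + (-3−(-7))² = 289 + 16 = 305
d²(Z, Site 6) = (-4−(-9))² + (-3−7)² = 25 + 100 = 125
d²(Z, Site 7) = (-4−(-13))² + (-3−(-15))² = 81 + 144 = 225
Z is equidistant from Site 0 and Site 1 (both at squared distance 52), and every other site is strictly farther — so Z lies on the Site 0–Site 1 Voronoi edge.

Site 0 and Site 1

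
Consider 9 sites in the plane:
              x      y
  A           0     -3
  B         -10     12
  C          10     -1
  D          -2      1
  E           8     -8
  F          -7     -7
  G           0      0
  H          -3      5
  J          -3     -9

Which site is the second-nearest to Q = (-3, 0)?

G

Since √ is increasing, it suffices to compare squared distances:
|QA|² = 9 + 9 = 18
|QB|² = 49 + 144 = 193
|QC|² = 169 + 1 = 170
|QD|² = 1 + 1 = 2
|QE|² = 121 + 64 = 185
|QF|² = 16 + 49 = 65
|QG|² = 9 + 0 = 9
|QH|² = 0 + 25 = 25
|QJ|² = 0 + 81 = 81
Sorted ascending: D, G, A, … — the second-nearest is G.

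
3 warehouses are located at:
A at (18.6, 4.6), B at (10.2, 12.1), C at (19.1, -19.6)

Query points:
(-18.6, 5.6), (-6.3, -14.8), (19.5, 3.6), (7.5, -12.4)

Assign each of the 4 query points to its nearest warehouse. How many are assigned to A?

(-18.6, 5.6) — d² to each: A:1384.84, B:871.69, C:2056.33 → nearest is B
(-6.3, -14.8) — d² to each: A:996.37, B:995.86, C:668.2 → nearest is C
(19.5, 3.6) — d² to each: A:1.81, B:158.74, C:538.4 → nearest is A
(7.5, -12.4) — d² to each: A:412.21, B:607.54, C:186.4 → nearest is C
1 of the 4 points has A as nearest.

1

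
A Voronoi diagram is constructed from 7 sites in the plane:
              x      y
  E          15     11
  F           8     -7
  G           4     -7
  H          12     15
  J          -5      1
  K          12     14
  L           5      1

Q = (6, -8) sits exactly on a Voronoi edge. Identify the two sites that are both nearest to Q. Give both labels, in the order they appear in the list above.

Squared distances from Q to each site:
|QE|² = (6−15)² + (-8−11)² = 81 + 361 = 442
|QF|² = (6−8)² + (-8−(-7))² = 4 + 1 = 5
|QG|² = (6−4)² + (-8−(-7))² = 4 + 1 = 5
|QH|² = (6−12)² + (-8−15)² = 36 + 529 = 565
|QJ|² = (6−(-5))² + (-8−1)² = 121 + 81 = 202
|QK|² = (6−12)² + (-8−14)² = 36 + 484 = 520
|QL|² = (6−5)² + (-8−1)² = 1 + 81 = 82
Q is equidistant from F and G (both at squared distance 5), and every other site is strictly farther — so Q lies on the F–G Voronoi edge.

F and G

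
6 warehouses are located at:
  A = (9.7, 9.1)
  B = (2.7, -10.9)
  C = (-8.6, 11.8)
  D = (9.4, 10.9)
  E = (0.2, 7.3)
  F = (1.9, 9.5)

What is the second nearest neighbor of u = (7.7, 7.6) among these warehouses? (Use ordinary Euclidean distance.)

Since √ is increasing, it suffices to compare squared distances:
|uA|² = 4 + 2.25 = 6.25
|uB|² = 25 + 342.25 = 367.25
|uC|² = 265.69 + 17.64 = 283.33
|uD|² = 2.89 + 10.89 = 13.78
|uE|² = 56.25 + 0.09 = 56.34
|uF|² = 33.64 + 3.61 = 37.25
Sorted ascending: A, D, F, … — the second-nearest is D.

D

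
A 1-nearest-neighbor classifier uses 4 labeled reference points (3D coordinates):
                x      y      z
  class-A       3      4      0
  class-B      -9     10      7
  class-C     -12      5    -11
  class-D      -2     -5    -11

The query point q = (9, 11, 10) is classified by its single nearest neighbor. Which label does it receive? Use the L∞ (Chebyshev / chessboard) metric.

class-A

d(q, class-A) = max(6, 7, 10) = 10
d(q, class-B) = max(18, 1, 3) = 18
d(q, class-C) = max(21, 6, 21) = 21
d(q, class-D) = max(11, 16, 21) = 21
Minimum is at class-A.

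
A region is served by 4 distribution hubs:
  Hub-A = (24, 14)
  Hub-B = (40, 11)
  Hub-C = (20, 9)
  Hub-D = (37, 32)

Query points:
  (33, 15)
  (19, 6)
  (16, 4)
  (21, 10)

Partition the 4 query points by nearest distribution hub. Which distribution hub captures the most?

Hub-C

(33, 15) — d² to each: Hub-A:82, Hub-B:65, Hub-C:205, Hub-D:305 → nearest is Hub-B
(19, 6) — d² to each: Hub-A:89, Hub-B:466, Hub-C:10, Hub-D:1000 → nearest is Hub-C
(16, 4) — d² to each: Hub-A:164, Hub-B:625, Hub-C:41, Hub-D:1225 → nearest is Hub-C
(21, 10) — d² to each: Hub-A:25, Hub-B:362, Hub-C:2, Hub-D:740 → nearest is Hub-C
Tally — Hub-B:1, Hub-C:3. Hub-C captures the most (3).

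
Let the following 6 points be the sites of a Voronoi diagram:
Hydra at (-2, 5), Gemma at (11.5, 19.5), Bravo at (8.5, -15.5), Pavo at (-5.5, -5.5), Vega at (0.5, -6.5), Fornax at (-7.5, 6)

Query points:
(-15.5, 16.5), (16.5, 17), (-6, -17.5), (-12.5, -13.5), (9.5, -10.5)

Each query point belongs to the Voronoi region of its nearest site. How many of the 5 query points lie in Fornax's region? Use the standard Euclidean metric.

(-15.5, 16.5) — d² to each: Hydra:314.5, Gemma:738, Bravo:1600, Pavo:584, Vega:785, Fornax:174.25 → nearest is Fornax
(16.5, 17) — d² to each: Hydra:486.25, Gemma:31.25, Bravo:1120.25, Pavo:990.25, Vega:808.25, Fornax:697 → nearest is Gemma
(-6, -17.5) — d² to each: Hydra:522.25, Gemma:1675.25, Bravo:214.25, Pavo:144.25, Vega:163.25, Fornax:554.5 → nearest is Pavo
(-12.5, -13.5) — d² to each: Hydra:452.5, Gemma:1665, Bravo:445, Pavo:113, Vega:218, Fornax:405.25 → nearest is Pavo
(9.5, -10.5) — d² to each: Hydra:372.5, Gemma:904, Bravo:26, Pavo:250, Vega:97, Fornax:561.25 → nearest is Bravo
1 of the 5 points has Fornax as nearest.

1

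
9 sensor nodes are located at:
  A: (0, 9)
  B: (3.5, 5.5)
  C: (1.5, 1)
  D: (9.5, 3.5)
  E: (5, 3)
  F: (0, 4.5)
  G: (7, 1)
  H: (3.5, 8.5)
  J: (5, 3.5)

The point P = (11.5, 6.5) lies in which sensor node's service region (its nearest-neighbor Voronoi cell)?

Compare squared distances (the ordering matches that of the actual distances):
|PA|² = (11.5−0)² + (6.5−9)² = 132.25 + 6.25 = 138.5
|PB|² = (11.5−3.5)² + (6.5−5.5)² = 64 + 1 = 65
|PC|² = (11.5−1.5)² + (6.5−1)² = 100 + 30.25 = 130.25
|PD|² = (11.5−9.5)² + (6.5−3.5)² = 4 + 9 = 13
|PE|² = (11.5−5)² + (6.5−3)² = 42.25 + 12.25 = 54.5
|PF|² = (11.5−0)² + (6.5−4.5)² = 132.25 + 4 = 136.25
|PG|² = (11.5−7)² + (6.5−1)² = 20.25 + 30.25 = 50.5
|PH|² = (11.5−3.5)² + (6.5−8.5)² = 64 + 4 = 68
|PJ|² = (11.5−5)² + (6.5−3.5)² = 42.25 + 9 = 51.25
The smallest is to D, so P lies in the Voronoi region of D.

D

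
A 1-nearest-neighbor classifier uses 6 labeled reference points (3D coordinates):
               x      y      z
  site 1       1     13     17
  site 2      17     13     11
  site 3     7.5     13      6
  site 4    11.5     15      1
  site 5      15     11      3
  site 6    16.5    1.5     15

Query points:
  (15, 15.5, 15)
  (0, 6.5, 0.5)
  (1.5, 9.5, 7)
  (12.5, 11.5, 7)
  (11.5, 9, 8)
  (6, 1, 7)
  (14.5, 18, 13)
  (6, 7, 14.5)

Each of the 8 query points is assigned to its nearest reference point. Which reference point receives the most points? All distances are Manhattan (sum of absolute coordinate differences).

(15, 15.5, 15) — d to each: site 1:18.5, site 2:8.5, site 3:19, site 4:18, site 5:16.5, site 6:15.5 → nearest is site 2
(0, 6.5, 0.5) — d to each: site 1:24, site 2:34, site 3:19.5, site 4:20.5, site 5:22, site 6:36 → nearest is site 3
(1.5, 9.5, 7) — d to each: site 1:14, site 2:23, site 3:10.5, site 4:21.5, site 5:19, site 6:31 → nearest is site 3
(12.5, 11.5, 7) — d to each: site 1:23, site 2:10, site 3:7.5, site 4:10.5, site 5:7, site 6:22 → nearest is site 5
(11.5, 9, 8) — d to each: site 1:23.5, site 2:12.5, site 3:10, site 4:13, site 5:10.5, site 6:19.5 → nearest is site 3
(6, 1, 7) — d to each: site 1:27, site 2:27, site 3:14.5, site 4:25.5, site 5:23, site 6:19 → nearest is site 3
(14.5, 18, 13) — d to each: site 1:22.5, site 2:9.5, site 3:19, site 4:18, site 5:17.5, site 6:20.5 → nearest is site 2
(6, 7, 14.5) — d to each: site 1:13.5, site 2:20.5, site 3:16, site 4:27, site 5:24.5, site 6:16.5 → nearest is site 1
Tally — site 1:1, site 2:2, site 3:4, site 5:1. site 3 captures the most (4).

site 3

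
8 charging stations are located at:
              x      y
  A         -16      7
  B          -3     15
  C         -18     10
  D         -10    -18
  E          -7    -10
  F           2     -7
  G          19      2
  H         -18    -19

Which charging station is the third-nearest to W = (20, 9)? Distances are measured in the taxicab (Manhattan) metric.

F

d(W,A) = 36 + 2 = 38
d(W,B) = 23 + 6 = 29
d(W,C) = 38 + 1 = 39
d(W,D) = 30 + 27 = 57
d(W,E) = 27 + 19 = 46
d(W,F) = 18 + 16 = 34
d(W,G) = 1 + 7 = 8
d(W,H) = 38 + 28 = 66
Sorted ascending: G, B, F, A, … — the third-nearest is F.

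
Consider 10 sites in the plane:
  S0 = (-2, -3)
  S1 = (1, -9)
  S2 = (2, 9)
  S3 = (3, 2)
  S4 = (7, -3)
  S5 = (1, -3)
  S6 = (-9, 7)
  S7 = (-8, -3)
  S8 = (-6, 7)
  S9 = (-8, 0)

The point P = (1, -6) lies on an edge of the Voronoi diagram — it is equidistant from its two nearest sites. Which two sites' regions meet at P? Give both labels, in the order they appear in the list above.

S1 and S5

Squared distances from P to each site:
|PS0|² = (1−(-2))² + (-6−(-3))² = 9 + 9 = 18
|PS1|² = (1−1)² + (-6−(-9))² = 0 + 9 = 9
|PS2|² = (1−2)² + (-6−9)² = 1 + 225 = 226
|PS3|² = (1−3)² + (-6−2)² = 4 + 64 = 68
|PS4|² = (1−7)² + (-6−(-3))² = 36 + 9 = 45
|PS5|² = (1−1)² + (-6−(-3))² = 0 + 9 = 9
|PS6|² = (1−(-9))² + (-6−7)² = 100 + 169 = 269
|PS7|² = (1−(-8))² + (-6−(-3))² = 81 + 9 = 90
|PS8|² = (1−(-6))² + (-6−7)² = 49 + 169 = 218
|PS9|² = (1−(-8))² + (-6−0)² = 81 + 36 = 117
P is equidistant from S1 and S5 (both at squared distance 9), and every other site is strictly farther — so P lies on the S1–S5 Voronoi edge.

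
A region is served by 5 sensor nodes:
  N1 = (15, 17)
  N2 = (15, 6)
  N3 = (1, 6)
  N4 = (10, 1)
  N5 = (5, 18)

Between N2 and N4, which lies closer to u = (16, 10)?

N2

Compare squared distances:
|uN2|² = (16−15)² + (10−6)² = 1 + 16 = 17
|uN4|² = (16−10)² + (10−1)² = 36 + 81 = 117
17 < 117, so N2 is closer.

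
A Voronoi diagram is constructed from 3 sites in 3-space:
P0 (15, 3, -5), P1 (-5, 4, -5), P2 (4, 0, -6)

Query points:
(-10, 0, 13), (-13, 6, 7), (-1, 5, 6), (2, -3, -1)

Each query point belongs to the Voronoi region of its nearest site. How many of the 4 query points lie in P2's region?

(-10, 0, 13) — d² to each: P0:958, P1:365, P2:557 → nearest is P1
(-13, 6, 7) — d² to each: P0:937, P1:212, P2:494 → nearest is P1
(-1, 5, 6) — d² to each: P0:381, P1:138, P2:194 → nearest is P1
(2, -3, -1) — d² to each: P0:221, P1:114, P2:38 → nearest is P2
1 of the 4 points has P2 as nearest.

1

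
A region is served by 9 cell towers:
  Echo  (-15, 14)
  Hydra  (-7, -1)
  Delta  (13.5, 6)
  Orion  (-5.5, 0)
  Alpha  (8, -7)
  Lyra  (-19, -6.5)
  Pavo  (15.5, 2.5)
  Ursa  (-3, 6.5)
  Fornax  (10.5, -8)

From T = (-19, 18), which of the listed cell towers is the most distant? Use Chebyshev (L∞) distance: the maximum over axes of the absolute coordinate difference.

d(T, Echo) = max(4, 4) = 4
d(T, Hydra) = max(12, 19) = 19
d(T, Delta) = max(32.5, 12) = 32.5
d(T, Orion) = max(13.5, 18) = 18
d(T, Alpha) = max(27, 25) = 27
d(T, Lyra) = max(0, 24.5) = 24.5
d(T, Pavo) = max(34.5, 15.5) = 34.5
d(T, Ursa) = max(16, 11.5) = 16
d(T, Fornax) = max(29.5, 26) = 29.5
The largest is to Pavo.

Pavo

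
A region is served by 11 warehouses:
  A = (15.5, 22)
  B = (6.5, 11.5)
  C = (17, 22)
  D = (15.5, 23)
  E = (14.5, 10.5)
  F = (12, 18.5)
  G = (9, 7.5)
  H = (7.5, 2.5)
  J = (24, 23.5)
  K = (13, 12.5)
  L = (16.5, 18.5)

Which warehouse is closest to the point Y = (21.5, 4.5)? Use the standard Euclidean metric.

E

Squared Euclidean distances:
|YA|² = 36 + 306.25 = 342.25
|YB|² = 225 + 49 = 274
|YC|² = 20.25 + 306.25 = 326.5
|YD|² = 36 + 342.25 = 378.25
|YE|² = 49 + 36 = 85
|YF|² = 90.25 + 196 = 286.25
|YG|² = 156.25 + 9 = 165.25
|YH|² = 196 + 4 = 200
|YJ|² = 6.25 + 361 = 367.25
|YK|² = 72.25 + 64 = 136.25
|YL|² = 25 + 196 = 221
Minimum is at E.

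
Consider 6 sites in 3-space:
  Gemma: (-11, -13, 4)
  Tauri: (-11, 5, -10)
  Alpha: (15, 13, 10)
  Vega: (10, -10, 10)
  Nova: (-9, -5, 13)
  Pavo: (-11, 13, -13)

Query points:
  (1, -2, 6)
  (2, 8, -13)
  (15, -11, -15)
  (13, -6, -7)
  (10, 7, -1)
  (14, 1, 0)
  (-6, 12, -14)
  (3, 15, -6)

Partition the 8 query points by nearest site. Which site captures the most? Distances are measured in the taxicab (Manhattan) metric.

Pavo

(1, -2, 6) — d to each: Gemma:25, Tauri:35, Alpha:33, Vega:21, Nova:20, Pavo:46 → nearest is Nova
(2, 8, -13) — d to each: Gemma:51, Tauri:19, Alpha:41, Vega:49, Nova:50, Pavo:18 → nearest is Pavo
(15, -11, -15) — d to each: Gemma:47, Tauri:47, Alpha:49, Vega:31, Nova:58, Pavo:52 → nearest is Vega
(13, -6, -7) — d to each: Gemma:42, Tauri:38, Alpha:38, Vega:24, Nova:43, Pavo:49 → nearest is Vega
(10, 7, -1) — d to each: Gemma:46, Tauri:32, Alpha:22, Vega:28, Nova:45, Pavo:39 → nearest is Alpha
(14, 1, 0) — d to each: Gemma:43, Tauri:39, Alpha:23, Vega:25, Nova:42, Pavo:50 → nearest is Alpha
(-6, 12, -14) — d to each: Gemma:48, Tauri:16, Alpha:46, Vega:62, Nova:47, Pavo:7 → nearest is Pavo
(3, 15, -6) — d to each: Gemma:52, Tauri:28, Alpha:30, Vega:48, Nova:51, Pavo:23 → nearest is Pavo
Tally — Alpha:2, Vega:2, Nova:1, Pavo:3. Pavo captures the most (3).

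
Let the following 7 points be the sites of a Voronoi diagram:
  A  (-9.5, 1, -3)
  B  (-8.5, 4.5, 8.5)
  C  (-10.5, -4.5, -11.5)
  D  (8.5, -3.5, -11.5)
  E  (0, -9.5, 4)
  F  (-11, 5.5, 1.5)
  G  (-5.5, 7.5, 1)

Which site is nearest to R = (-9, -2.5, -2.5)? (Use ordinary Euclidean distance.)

Compare squared distances (the ordering matches that of the actual distances):
|RA|² = (-9−(-9.5))² + (-2.5−1)² + (-2.5−(-3))² = 0.25 + 12.25 + 0.25 = 12.75
|RB|² = (-9−(-8.5))² + (-2.5−4.5)² + (-2.5−8.5)² = 0.25 + 49 + 121 = 170.25
|RC|² = (-9−(-10.5))² + (-2.5−(-4.5))² + (-2.5−(-11.5))² = 2.25 + 4 + 81 = 87.25
|RD|² = (-9−8.5)² + (-2.5−(-3.5))² + (-2.5−(-11.5))² = 306.25 + 1 + 81 = 388.25
|RE|² = (-9−0)² + (-2.5−(-9.5))² + (-2.5−4)² = 81 + 49 + 42.25 = 172.25
|RF|² = (-9−(-11))² + (-2.5−5.5)² + (-2.5−1.5)² = 4 + 64 + 16 = 84
|RG|² = (-9−(-5.5))² + (-2.5−7.5)² + (-2.5−1)² = 12.25 + 100 + 12.25 = 124.5
The smallest is to A, so R lies in the Voronoi region of A.

A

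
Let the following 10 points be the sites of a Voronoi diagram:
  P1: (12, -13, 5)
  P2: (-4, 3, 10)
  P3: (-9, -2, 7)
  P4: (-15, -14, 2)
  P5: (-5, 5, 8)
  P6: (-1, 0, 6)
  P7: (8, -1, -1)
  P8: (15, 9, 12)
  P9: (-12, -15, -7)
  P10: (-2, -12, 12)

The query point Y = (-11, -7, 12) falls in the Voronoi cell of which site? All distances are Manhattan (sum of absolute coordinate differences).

d(Y,P1) = 23 + 6 + 7 = 36
d(Y,P2) = 7 + 10 + 2 = 19
d(Y,P3) = 2 + 5 + 5 = 12
d(Y,P4) = 4 + 7 + 10 = 21
d(Y,P5) = 6 + 12 + 4 = 22
d(Y,P6) = 10 + 7 + 6 = 23
d(Y,P7) = 19 + 6 + 13 = 38
d(Y,P8) = 26 + 16 + 0 = 42
d(Y,P9) = 1 + 8 + 19 = 28
d(Y, P10) = 9 + 5 + 0 = 14
P3 is nearest.

P3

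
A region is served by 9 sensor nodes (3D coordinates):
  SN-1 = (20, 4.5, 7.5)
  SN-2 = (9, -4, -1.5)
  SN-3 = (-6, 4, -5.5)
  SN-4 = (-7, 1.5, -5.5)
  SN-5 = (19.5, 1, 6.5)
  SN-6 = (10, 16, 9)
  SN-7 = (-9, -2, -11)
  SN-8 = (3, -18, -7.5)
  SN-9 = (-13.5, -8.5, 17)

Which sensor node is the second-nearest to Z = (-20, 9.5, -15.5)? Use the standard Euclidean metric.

SN-3

Compare squared distances (the ordering matches that of the actual distances):
d²(Z, SN-1) = 1600 + 25 + 529 = 2154
d²(Z, SN-2) = 841 + 182.25 + 196 = 1219.25
d²(Z, SN-3) = 196 + 30.25 + 100 = 326.25
d²(Z, SN-4) = 169 + 64 + 100 = 333
d²(Z, SN-5) = 1560.25 + 72.25 + 484 = 2116.5
d²(Z, SN-6) = 900 + 42.25 + 600.25 = 1542.5
d²(Z, SN-7) = 121 + 132.25 + 20.25 = 273.5
d²(Z, SN-8) = 529 + 756.25 + 64 = 1349.25
d²(Z, SN-9) = 42.25 + 324 + 1056.25 = 1422.5
Sorted ascending: SN-7, SN-3, SN-4, … — the second-nearest is SN-3.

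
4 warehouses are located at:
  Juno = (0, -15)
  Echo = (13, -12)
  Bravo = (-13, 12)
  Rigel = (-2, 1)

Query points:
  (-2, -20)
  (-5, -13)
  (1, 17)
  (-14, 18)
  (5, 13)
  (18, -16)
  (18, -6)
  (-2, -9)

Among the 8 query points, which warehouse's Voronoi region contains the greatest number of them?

(-2, -20) — d² to each: Juno:29, Echo:289, Bravo:1145, Rigel:441 → nearest is Juno
(-5, -13) — d² to each: Juno:29, Echo:325, Bravo:689, Rigel:205 → nearest is Juno
(1, 17) — d² to each: Juno:1025, Echo:985, Bravo:221, Rigel:265 → nearest is Bravo
(-14, 18) — d² to each: Juno:1285, Echo:1629, Bravo:37, Rigel:433 → nearest is Bravo
(5, 13) — d² to each: Juno:809, Echo:689, Bravo:325, Rigel:193 → nearest is Rigel
(18, -16) — d² to each: Juno:325, Echo:41, Bravo:1745, Rigel:689 → nearest is Echo
(18, -6) — d² to each: Juno:405, Echo:61, Bravo:1285, Rigel:449 → nearest is Echo
(-2, -9) — d² to each: Juno:40, Echo:234, Bravo:562, Rigel:100 → nearest is Juno
Tally — Juno:3, Echo:2, Bravo:2, Rigel:1. Juno captures the most (3).

Juno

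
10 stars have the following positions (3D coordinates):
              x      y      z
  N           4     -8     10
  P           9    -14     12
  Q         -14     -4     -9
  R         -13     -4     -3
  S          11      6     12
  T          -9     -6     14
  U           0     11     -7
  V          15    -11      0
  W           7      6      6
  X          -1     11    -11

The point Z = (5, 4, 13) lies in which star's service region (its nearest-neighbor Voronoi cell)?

Compare squared distances (the ordering matches that of the actual distances):
|ZN|² = 1 + 144 + 9 = 154
|ZP|² = 16 + 324 + 1 = 341
|ZQ|² = 361 + 64 + 484 = 909
|ZR|² = 324 + 64 + 256 = 644
|ZS|² = 36 + 4 + 1 = 41
|ZT|² = 196 + 100 + 1 = 297
|ZU|² = 25 + 49 + 400 = 474
|ZV|² = 100 + 225 + 169 = 494
|ZW|² = 4 + 4 + 49 = 57
|ZX|² = 36 + 49 + 576 = 661
Minimum is at S.

S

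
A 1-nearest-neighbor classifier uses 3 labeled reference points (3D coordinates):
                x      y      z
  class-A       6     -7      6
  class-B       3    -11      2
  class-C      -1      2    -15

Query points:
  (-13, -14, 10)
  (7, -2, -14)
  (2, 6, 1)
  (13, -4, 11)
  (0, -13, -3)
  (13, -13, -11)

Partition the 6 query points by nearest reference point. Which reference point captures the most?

(-13, -14, 10) — d² to each: class-A:426, class-B:329, class-C:1025 → nearest is class-B
(7, -2, -14) — d² to each: class-A:426, class-B:353, class-C:81 → nearest is class-C
(2, 6, 1) — d² to each: class-A:210, class-B:291, class-C:281 → nearest is class-A
(13, -4, 11) — d² to each: class-A:83, class-B:230, class-C:908 → nearest is class-A
(0, -13, -3) — d² to each: class-A:153, class-B:38, class-C:370 → nearest is class-B
(13, -13, -11) — d² to each: class-A:374, class-B:273, class-C:437 → nearest is class-B
Tally — class-A:2, class-B:3, class-C:1. class-B captures the most (3).

class-B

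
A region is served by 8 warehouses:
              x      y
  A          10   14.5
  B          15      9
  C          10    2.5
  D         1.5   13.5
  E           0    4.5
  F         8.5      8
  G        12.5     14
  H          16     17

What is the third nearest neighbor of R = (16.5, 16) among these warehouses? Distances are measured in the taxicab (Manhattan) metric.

A

d(R,A) = |16.5−10| + |16−14.5| = 6.5 + 1.5 = 8
d(R,B) = |16.5−15| + |16−9| = 1.5 + 7 = 8.5
d(R,C) = |16.5−10| + |16−2.5| = 6.5 + 13.5 = 20
d(R,D) = |16.5−1.5| + |16−13.5| = 15 + 2.5 = 17.5
d(R,E) = |16.5−0| + |16−4.5| = 16.5 + 11.5 = 28
d(R,F) = |16.5−8.5| + |16−8| = 8 + 8 = 16
d(R,G) = |16.5−12.5| + |16−14| = 4 + 2 = 6
d(R,H) = |16.5−16| + |16−17| = 0.5 + 1 = 1.5
Sorted ascending: H, G, A, B, … — the third-nearest is A.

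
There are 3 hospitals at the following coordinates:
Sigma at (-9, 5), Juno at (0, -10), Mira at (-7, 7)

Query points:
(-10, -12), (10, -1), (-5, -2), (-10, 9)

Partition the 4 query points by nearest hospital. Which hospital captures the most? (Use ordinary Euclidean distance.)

Juno

(-10, -12) — d² to each: Sigma:290, Juno:104, Mira:370 → nearest is Juno
(10, -1) — d² to each: Sigma:397, Juno:181, Mira:353 → nearest is Juno
(-5, -2) — d² to each: Sigma:65, Juno:89, Mira:85 → nearest is Sigma
(-10, 9) — d² to each: Sigma:17, Juno:461, Mira:13 → nearest is Mira
Tally — Sigma:1, Juno:2, Mira:1. Juno captures the most (2).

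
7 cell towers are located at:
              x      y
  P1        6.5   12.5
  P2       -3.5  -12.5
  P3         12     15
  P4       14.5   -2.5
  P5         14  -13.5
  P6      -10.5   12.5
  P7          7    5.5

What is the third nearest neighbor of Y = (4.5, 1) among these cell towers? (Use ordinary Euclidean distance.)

Squared Euclidean distances:
|YP1|² = (4.5−6.5)² + (1−12.5)² = 4 + 132.25 = 136.25
|YP2|² = (4.5−(-3.5))² + (1−(-12.5))² = 64 + 182.25 = 246.25
|YP3|² = (4.5−12)² + (1−15)² = 56.25 + 196 = 252.25
|YP4|² = (4.5−14.5)² + (1−(-2.5))² = 100 + 12.25 = 112.25
|YP5|² = (4.5−14)² + (1−(-13.5))² = 90.25 + 210.25 = 300.5
|YP6|² = (4.5−(-10.5))² + (1−12.5)² = 225 + 132.25 = 357.25
|YP7|² = (4.5−7)² + (1−5.5)² = 6.25 + 20.25 = 26.5
Sorted ascending: P7, P4, P1, P2, … — the third-nearest is P1.

P1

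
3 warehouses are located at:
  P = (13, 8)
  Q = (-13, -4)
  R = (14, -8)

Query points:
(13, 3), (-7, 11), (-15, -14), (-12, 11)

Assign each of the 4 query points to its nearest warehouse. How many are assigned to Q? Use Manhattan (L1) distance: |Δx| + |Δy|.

3

(13, 3) — d to each: P:5, Q:33, R:12 → nearest is P
(-7, 11) — d to each: P:23, Q:21, R:40 → nearest is Q
(-15, -14) — d to each: P:50, Q:12, R:35 → nearest is Q
(-12, 11) — d to each: P:28, Q:16, R:45 → nearest is Q
3 of the 4 points have Q as nearest.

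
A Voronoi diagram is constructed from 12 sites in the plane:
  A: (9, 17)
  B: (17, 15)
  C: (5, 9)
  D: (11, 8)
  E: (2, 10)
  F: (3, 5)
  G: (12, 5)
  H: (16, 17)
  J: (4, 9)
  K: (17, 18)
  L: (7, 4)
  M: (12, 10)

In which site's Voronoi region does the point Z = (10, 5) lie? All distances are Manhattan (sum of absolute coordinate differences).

d(Z,A) = |10−9| + |5−17| = 1 + 12 = 13
d(Z,B) = |10−17| + |5−15| = 7 + 10 = 17
d(Z,C) = |10−5| + |5−9| = 5 + 4 = 9
d(Z,D) = |10−11| + |5−8| = 1 + 3 = 4
d(Z,E) = |10−2| + |5−10| = 8 + 5 = 13
d(Z,F) = |10−3| + |5−5| = 7 + 0 = 7
d(Z,G) = |10−12| + |5−5| = 2 + 0 = 2
d(Z,H) = |10−16| + |5−17| = 6 + 12 = 18
d(Z,J) = |10−4| + |5−9| = 6 + 4 = 10
d(Z,K) = |10−17| + |5−18| = 7 + 13 = 20
d(Z,L) = |10−7| + |5−4| = 3 + 1 = 4
d(Z,M) = |10−12| + |5−10| = 2 + 5 = 7
Minimum is at G.

G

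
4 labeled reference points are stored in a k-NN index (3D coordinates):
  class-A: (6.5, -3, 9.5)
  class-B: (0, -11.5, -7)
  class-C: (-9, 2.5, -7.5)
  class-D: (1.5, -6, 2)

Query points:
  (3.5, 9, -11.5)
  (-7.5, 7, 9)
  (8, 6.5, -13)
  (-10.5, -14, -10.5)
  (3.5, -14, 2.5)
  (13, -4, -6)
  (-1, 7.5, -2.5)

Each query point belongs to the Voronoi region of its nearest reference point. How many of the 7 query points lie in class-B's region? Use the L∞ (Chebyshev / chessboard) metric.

(3.5, 9, -11.5) — d to each: class-A:21, class-B:20.5, class-C:12.5, class-D:15 → nearest is class-C
(-7.5, 7, 9) — d to each: class-A:14, class-B:18.5, class-C:16.5, class-D:13 → nearest is class-D
(8, 6.5, -13) — d to each: class-A:22.5, class-B:18, class-C:17, class-D:15 → nearest is class-D
(-10.5, -14, -10.5) — d to each: class-A:20, class-B:10.5, class-C:16.5, class-D:12.5 → nearest is class-B
(3.5, -14, 2.5) — d to each: class-A:11, class-B:9.5, class-C:16.5, class-D:8 → nearest is class-D
(13, -4, -6) — d to each: class-A:15.5, class-B:13, class-C:22, class-D:11.5 → nearest is class-D
(-1, 7.5, -2.5) — d to each: class-A:12, class-B:19, class-C:8, class-D:13.5 → nearest is class-C
1 of the 7 points has class-B as nearest.

1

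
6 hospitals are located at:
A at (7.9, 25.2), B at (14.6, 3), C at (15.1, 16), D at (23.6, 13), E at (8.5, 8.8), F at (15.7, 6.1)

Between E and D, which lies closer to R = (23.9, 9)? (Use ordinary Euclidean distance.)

D

Compare squared distances:
|RE|² = (23.9−8.5)² + (9−8.8)² = 237.16 + 0.04 = 237.2
|RD|² = (23.9−23.6)² + (9−13)² = 0.09 + 16 = 16.09
237.2 > 16.09, so D is closer.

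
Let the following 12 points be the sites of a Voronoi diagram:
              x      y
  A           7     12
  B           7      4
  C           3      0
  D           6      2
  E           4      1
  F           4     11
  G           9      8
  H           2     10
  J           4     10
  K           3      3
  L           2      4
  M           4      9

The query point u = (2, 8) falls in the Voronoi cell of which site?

H

Squared Euclidean distances:
|uA|² = (2−7)² + (8−12)² = 25 + 16 = 41
|uB|² = (2−7)² + (8−4)² = 25 + 16 = 41
|uC|² = (2−3)² + (8−0)² = 1 + 64 = 65
|uD|² = (2−6)² + (8−2)² = 16 + 36 = 52
|uE|² = (2−4)² + (8−1)² = 4 + 49 = 53
|uF|² = (2−4)² + (8−11)² = 4 + 9 = 13
|uG|² = (2−9)² + (8−8)² = 49 + 0 = 49
|uH|² = (2−2)² + (8−10)² = 0 + 4 = 4
|uJ|² = (2−4)² + (8−10)² = 4 + 4 = 8
|uK|² = (2−3)² + (8−3)² = 1 + 25 = 26
|uL|² = (2−2)² + (8−4)² = 0 + 16 = 16
|uM|² = (2−4)² + (8−9)² = 4 + 1 = 5
Minimum is at H.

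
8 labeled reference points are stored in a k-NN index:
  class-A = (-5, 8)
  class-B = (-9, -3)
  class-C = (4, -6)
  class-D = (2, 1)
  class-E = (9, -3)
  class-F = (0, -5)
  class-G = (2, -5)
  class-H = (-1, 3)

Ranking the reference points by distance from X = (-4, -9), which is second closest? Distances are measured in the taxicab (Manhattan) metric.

d(X, class-A) = |-4−(-5)| + |-9−8| = 1 + 17 = 18
d(X, class-B) = |-4−(-9)| + |-9−(-3)| = 5 + 6 = 11
d(X, class-C) = |-4−4| + |-9−(-6)| = 8 + 3 = 11
d(X, class-D) = |-4−2| + |-9−1| = 6 + 10 = 16
d(X, class-E) = |-4−9| + |-9−(-3)| = 13 + 6 = 19
d(X, class-F) = |-4−0| + |-9−(-5)| = 4 + 4 = 8
d(X, class-G) = |-4−2| + |-9−(-5)| = 6 + 4 = 10
d(X, class-H) = |-4−(-1)| + |-9−3| = 3 + 12 = 15
Sorted ascending: class-F, class-G, class-B, … — the second-nearest is class-G.

class-G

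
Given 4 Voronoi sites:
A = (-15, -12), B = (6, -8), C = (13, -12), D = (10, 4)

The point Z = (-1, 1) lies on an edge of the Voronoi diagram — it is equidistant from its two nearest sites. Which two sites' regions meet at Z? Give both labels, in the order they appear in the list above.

Squared distances from Z to each site:
|ZA|² = (-1−(-15))² + (1−(-12))² = 196 + 169 = 365
|ZB|² = (-1−6)² + (1−(-8))² = 49 + 81 = 130
|ZC|² = (-1−13)² + (1−(-12))² = 196 + 169 = 365
|ZD|² = (-1−10)² + (1−4)² = 121 + 9 = 130
Z is equidistant from B and D (both at squared distance 130), and every other site is strictly farther — so Z lies on the B–D Voronoi edge.

B and D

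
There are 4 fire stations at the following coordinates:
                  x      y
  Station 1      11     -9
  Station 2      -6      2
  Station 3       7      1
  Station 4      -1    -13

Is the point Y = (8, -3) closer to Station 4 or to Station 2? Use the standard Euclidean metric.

Compare squared distances:
d²(Y, Station 4) = (8−(-1))² + (-3−(-13))² = 81 + 100 = 181
d²(Y, Station 2) = (8−(-6))² + (-3−2)² = 196 + 25 = 221
181 < 221, so Station 4 is closer.

Station 4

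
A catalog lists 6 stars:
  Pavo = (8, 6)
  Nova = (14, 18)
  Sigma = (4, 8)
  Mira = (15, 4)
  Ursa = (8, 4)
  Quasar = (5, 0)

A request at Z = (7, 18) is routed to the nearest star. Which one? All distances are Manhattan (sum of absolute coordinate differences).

d(Z, Pavo) = |7−8| + |18−6| = 1 + 12 = 13
d(Z, Nova) = |7−14| + |18−18| = 7 + 0 = 7
d(Z, Sigma) = |7−4| + |18−8| = 3 + 10 = 13
d(Z, Mira) = |7−15| + |18−4| = 8 + 14 = 22
d(Z, Ursa) = |7−8| + |18−4| = 1 + 14 = 15
d(Z, Quasar) = |7−5| + |18−0| = 2 + 18 = 20
The smallest is to Nova, so Z lies in the Voronoi region of Nova.

Nova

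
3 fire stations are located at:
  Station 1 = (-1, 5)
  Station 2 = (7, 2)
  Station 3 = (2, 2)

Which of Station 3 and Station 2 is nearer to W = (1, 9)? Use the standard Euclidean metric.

Station 3

Compare squared distances:
d²(W, Station 3) = (1−2)² + (9−2)² = 1 + 49 = 50
d²(W, Station 2) = (1−7)² + (9−2)² = 36 + 49 = 85
50 < 85, so Station 3 is closer.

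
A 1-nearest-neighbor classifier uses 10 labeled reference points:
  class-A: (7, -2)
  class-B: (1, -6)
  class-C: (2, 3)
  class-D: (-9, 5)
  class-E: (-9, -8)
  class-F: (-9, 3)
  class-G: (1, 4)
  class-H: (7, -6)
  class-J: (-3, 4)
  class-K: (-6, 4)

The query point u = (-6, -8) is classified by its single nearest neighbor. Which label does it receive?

Since √ is increasing, it suffices to compare squared distances:
d²(u, class-A) = 169 + 36 = 205
d²(u, class-B) = 49 + 4 = 53
d²(u, class-C) = 64 + 121 = 185
d²(u, class-D) = 9 + 169 = 178
d²(u, class-E) = 9 + 0 = 9
d²(u, class-F) = 9 + 121 = 130
d²(u, class-G) = 49 + 144 = 193
d²(u, class-H) = 169 + 4 = 173
d²(u, class-J) = 9 + 144 = 153
d²(u, class-K) = 0 + 144 = 144
The smallest is to class-E, so u lies in the Voronoi region of class-E.

class-E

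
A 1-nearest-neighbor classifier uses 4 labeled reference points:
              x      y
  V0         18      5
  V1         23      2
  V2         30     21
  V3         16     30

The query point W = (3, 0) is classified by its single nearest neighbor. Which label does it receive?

V0

Since √ is increasing, it suffices to compare squared distances:
|WV0|² = 225 + 25 = 250
|WV1|² = 400 + 4 = 404
|WV2|² = 729 + 441 = 1170
|WV3|² = 169 + 900 = 1069
V0 is nearest.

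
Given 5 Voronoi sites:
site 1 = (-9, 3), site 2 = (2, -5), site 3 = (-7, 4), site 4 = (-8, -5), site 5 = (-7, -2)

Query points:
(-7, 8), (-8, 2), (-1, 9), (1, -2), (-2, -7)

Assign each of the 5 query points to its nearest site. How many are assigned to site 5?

0

(-7, 8) — d² to each: site 1:29, site 2:250, site 3:16, site 4:170, site 5:100 → nearest is site 3
(-8, 2) — d² to each: site 1:2, site 2:149, site 3:5, site 4:49, site 5:17 → nearest is site 1
(-1, 9) — d² to each: site 1:100, site 2:205, site 3:61, site 4:245, site 5:157 → nearest is site 3
(1, -2) — d² to each: site 1:125, site 2:10, site 3:100, site 4:90, site 5:64 → nearest is site 2
(-2, -7) — d² to each: site 1:149, site 2:20, site 3:146, site 4:40, site 5:50 → nearest is site 2
0 of the 5 points have site 5 as nearest.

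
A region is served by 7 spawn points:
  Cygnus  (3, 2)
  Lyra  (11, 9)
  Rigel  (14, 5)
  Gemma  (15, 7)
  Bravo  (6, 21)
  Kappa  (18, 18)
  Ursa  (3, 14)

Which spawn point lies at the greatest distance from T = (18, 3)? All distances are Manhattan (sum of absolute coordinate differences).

Bravo

d(T, Cygnus) = |18−3| + |3−2| = 15 + 1 = 16
d(T, Lyra) = |18−11| + |3−9| = 7 + 6 = 13
d(T, Rigel) = |18−14| + |3−5| = 4 + 2 = 6
d(T, Gemma) = |18−15| + |3−7| = 3 + 4 = 7
d(T, Bravo) = |18−6| + |3−21| = 12 + 18 = 30
d(T, Kappa) = |18−18| + |3−18| = 0 + 15 = 15
d(T, Ursa) = |18−3| + |3−14| = 15 + 11 = 26
The largest is to Bravo.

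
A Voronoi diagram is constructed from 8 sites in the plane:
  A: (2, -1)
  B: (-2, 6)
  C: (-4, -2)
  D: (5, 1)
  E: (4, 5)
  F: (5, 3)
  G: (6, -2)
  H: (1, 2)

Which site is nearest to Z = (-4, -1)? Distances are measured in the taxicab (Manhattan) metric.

d(Z,A) = |-4−2| + |-1−(-1)| = 6 + 0 = 6
d(Z,B) = |-4−(-2)| + |-1−6| = 2 + 7 = 9
d(Z,C) = |-4−(-4)| + |-1−(-2)| = 0 + 1 = 1
d(Z,D) = |-4−5| + |-1−1| = 9 + 2 = 11
d(Z,E) = |-4−4| + |-1−5| = 8 + 6 = 14
d(Z,F) = |-4−5| + |-1−3| = 9 + 4 = 13
d(Z,G) = |-4−6| + |-1−(-2)| = 10 + 1 = 11
d(Z,H) = |-4−1| + |-1−2| = 5 + 3 = 8
Minimum is at C.

C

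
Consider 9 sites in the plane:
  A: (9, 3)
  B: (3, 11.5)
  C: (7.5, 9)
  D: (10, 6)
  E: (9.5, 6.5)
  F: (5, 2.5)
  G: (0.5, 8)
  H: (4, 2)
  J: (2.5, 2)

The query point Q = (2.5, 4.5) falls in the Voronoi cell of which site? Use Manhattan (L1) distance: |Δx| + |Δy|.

d(Q,A) = |2.5−9| + |4.5−3| = 6.5 + 1.5 = 8
d(Q,B) = |2.5−3| + |4.5−11.5| = 0.5 + 7 = 7.5
d(Q,C) = |2.5−7.5| + |4.5−9| = 5 + 4.5 = 9.5
d(Q,D) = |2.5−10| + |4.5−6| = 7.5 + 1.5 = 9
d(Q,E) = |2.5−9.5| + |4.5−6.5| = 7 + 2 = 9
d(Q,F) = |2.5−5| + |4.5−2.5| = 2.5 + 2 = 4.5
d(Q,G) = |2.5−0.5| + |4.5−8| = 2 + 3.5 = 5.5
d(Q,H) = |2.5−4| + |4.5−2| = 1.5 + 2.5 = 4
d(Q,J) = |2.5−2.5| + |4.5−2| = 0 + 2.5 = 2.5
The smallest is to J, so Q lies in the Voronoi region of J.

J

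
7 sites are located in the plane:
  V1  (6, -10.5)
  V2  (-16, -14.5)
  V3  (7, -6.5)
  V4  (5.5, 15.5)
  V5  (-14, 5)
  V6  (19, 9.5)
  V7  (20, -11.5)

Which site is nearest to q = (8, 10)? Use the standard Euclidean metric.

Since √ is increasing, it suffices to compare squared distances:
|qV1|² = 4 + 420.25 = 424.25
|qV2|² = 576 + 600.25 = 1176.25
|qV3|² = 1 + 272.25 = 273.25
|qV4|² = 6.25 + 30.25 = 36.5
|qV5|² = 484 + 25 = 509
|qV6|² = 121 + 0.25 = 121.25
|qV7|² = 144 + 462.25 = 606.25
The smallest is to V4, so q lies in the Voronoi region of V4.

V4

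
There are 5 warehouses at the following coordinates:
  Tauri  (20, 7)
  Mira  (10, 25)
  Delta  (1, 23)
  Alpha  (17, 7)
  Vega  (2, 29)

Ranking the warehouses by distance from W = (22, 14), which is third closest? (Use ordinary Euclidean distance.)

Mira

Compare squared distances (the ordering matches that of the actual distances):
d²(W, Tauri) = 4 + 49 = 53
d²(W, Mira) = 144 + 121 = 265
d²(W, Delta) = 441 + 81 = 522
d²(W, Alpha) = 25 + 49 = 74
d²(W, Vega) = 400 + 225 = 625
Sorted ascending: Tauri, Alpha, Mira, Delta, … — the third-nearest is Mira.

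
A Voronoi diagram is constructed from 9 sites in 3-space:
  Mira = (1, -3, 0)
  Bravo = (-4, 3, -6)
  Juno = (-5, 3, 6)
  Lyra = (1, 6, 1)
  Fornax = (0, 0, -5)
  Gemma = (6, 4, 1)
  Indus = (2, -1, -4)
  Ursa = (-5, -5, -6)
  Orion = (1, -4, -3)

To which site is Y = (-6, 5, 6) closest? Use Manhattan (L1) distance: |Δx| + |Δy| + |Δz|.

Juno

d(Y, Mira) = 7 + 8 + 6 = 21
d(Y, Bravo) = 2 + 2 + 12 = 16
d(Y, Juno) = 1 + 2 + 0 = 3
d(Y, Lyra) = 7 + 1 + 5 = 13
d(Y, Fornax) = 6 + 5 + 11 = 22
d(Y, Gemma) = 12 + 1 + 5 = 18
d(Y, Indus) = 8 + 6 + 10 = 24
d(Y, Ursa) = 1 + 10 + 12 = 23
d(Y, Orion) = 7 + 9 + 9 = 25
The smallest is to Juno, so Y lies in the Voronoi region of Juno.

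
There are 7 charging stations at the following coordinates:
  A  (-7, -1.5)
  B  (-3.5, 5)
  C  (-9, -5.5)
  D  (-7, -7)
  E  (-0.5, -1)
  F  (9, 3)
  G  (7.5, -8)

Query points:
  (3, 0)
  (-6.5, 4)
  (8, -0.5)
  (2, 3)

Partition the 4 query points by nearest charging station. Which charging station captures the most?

(3, 0) — d² to each: A:102.25, B:67.25, C:174.25, D:149, E:13.25, F:45, G:84.25 → nearest is E
(-6.5, 4) — d² to each: A:30.5, B:10, C:96.5, D:121.25, E:61, F:241.25, G:340 → nearest is B
(8, -0.5) — d² to each: A:226, B:162.5, C:314, D:267.25, E:72.5, F:13.25, G:56.5 → nearest is F
(2, 3) — d² to each: A:101.25, B:34.25, C:193.25, D:181, E:22.25, F:49, G:151.25 → nearest is E
Tally — B:1, E:2, F:1. E captures the most (2).

E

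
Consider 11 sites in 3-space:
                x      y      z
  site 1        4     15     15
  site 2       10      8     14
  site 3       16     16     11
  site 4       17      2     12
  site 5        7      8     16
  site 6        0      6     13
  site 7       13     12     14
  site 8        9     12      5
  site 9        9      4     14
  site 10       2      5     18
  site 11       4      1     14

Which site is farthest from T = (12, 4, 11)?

Compare squared distances (the ordering matches that of the actual distances):
d²(T, site 1) = 64 + 121 + 16 = 201
d²(T, site 2) = 4 + 16 + 9 = 29
d²(T, site 3) = 16 + 144 + 0 = 160
d²(T, site 4) = 25 + 4 + 1 = 30
d²(T, site 5) = 25 + 16 + 25 = 66
d²(T, site 6) = 144 + 4 + 4 = 152
d²(T, site 7) = 1 + 64 + 9 = 74
d²(T, site 8) = 9 + 64 + 36 = 109
d²(T, site 9) = 9 + 0 + 9 = 18
d²(T, site 10) = 100 + 1 + 49 = 150
d²(T, site 11) = 64 + 9 + 9 = 82
The largest is to site 1.

site 1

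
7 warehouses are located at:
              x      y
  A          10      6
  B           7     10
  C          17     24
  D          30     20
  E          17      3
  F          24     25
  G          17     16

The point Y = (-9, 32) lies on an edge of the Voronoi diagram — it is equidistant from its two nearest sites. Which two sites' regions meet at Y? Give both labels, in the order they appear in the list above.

Squared distances from Y to each site:
|YA|² = (-9−10)² + (32−6)² = 361 + 676 = 1037
|YB|² = (-9−7)² + (32−10)² = 256 + 484 = 740
|YC|² = (-9−17)² + (32−24)² = 676 + 64 = 740
|YD|² = (-9−30)² + (32−20)² = 1521 + 144 = 1665
|YE|² = (-9−17)² + (32−3)² = 676 + 841 = 1517
|YF|² = (-9−24)² + (32−25)² = 1089 + 49 = 1138
|YG|² = (-9−17)² + (32−16)² = 676 + 256 = 932
Y is equidistant from B and C (both at squared distance 740), and every other site is strictly farther — so Y lies on the B–C Voronoi edge.

B and C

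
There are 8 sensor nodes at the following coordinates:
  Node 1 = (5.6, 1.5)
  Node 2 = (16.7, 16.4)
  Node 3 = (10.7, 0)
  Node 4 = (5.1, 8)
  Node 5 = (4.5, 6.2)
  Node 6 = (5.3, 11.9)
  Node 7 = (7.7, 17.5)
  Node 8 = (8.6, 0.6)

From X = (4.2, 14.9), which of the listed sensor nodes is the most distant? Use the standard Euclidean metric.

Compare squared distances (the ordering matches that of the actual distances):
d²(X, Node 1) = (4.2−5.6)² + (14.9−1.5)² = 1.96 + 179.56 = 181.52
d²(X, Node 2) = (4.2−16.7)² + (14.9−16.4)² = 156.25 + 2.25 = 158.5
d²(X, Node 3) = (4.2−10.7)² + (14.9−0)² = 42.25 + 222.01 = 264.26
d²(X, Node 4) = (4.2−5.1)² + (14.9−8)² = 0.81 + 47.61 = 48.42
d²(X, Node 5) = (4.2−4.5)² + (14.9−6.2)² = 0.09 + 75.69 = 75.78
d²(X, Node 6) = (4.2−5.3)² + (14.9−11.9)² = 1.21 + 9 = 10.21
d²(X, Node 7) = (4.2−7.7)² + (14.9−17.5)² = 12.25 + 6.76 = 19.01
d²(X, Node 8) = (4.2−8.6)² + (14.9−0.6)² = 19.36 + 204.49 = 223.85
The largest is to Node 3.

Node 3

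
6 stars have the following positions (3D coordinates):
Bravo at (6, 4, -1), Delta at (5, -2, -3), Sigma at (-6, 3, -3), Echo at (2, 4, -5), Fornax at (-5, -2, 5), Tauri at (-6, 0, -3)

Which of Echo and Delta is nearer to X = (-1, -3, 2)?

Delta

Compare squared distances:
d²(X, Echo) = (-1−2)² + (-3−4)² + (2−(-5))² = 9 + 49 + 49 = 107
d²(X, Delta) = (-1−5)² + (-3−(-2))² + (2−(-3))² = 36 + 1 + 25 = 62
107 > 62, so Delta is closer.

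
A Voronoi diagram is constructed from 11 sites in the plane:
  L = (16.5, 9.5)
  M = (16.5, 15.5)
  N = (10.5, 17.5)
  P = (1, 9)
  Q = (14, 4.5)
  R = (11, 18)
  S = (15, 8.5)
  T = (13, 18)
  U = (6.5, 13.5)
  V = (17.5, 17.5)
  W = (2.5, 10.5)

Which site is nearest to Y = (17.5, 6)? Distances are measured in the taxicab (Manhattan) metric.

d(Y,L) = 1 + 3.5 = 4.5
d(Y,M) = 1 + 9.5 = 10.5
d(Y,N) = 7 + 11.5 = 18.5
d(Y,P) = 16.5 + 3 = 19.5
d(Y,Q) = 3.5 + 1.5 = 5
d(Y,R) = 6.5 + 12 = 18.5
d(Y,S) = 2.5 + 2.5 = 5
d(Y,T) = 4.5 + 12 = 16.5
d(Y,U) = 11 + 7.5 = 18.5
d(Y,V) = 0 + 11.5 = 11.5
d(Y,W) = 15 + 4.5 = 19.5
L is nearest.

L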